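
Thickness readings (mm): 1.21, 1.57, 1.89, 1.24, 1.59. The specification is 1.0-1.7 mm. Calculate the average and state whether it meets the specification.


Average = 1.50 mm
Within specification: Yes

Sum = 7.50
Average = 7.50 / 5 = 1.50 mm
Specification range: 1.0 to 1.7 mm
Within spec: Yes


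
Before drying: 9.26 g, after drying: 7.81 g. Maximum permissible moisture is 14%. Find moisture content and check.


Moisture content = 15.7%
Acceptable: No

MC = (9.26 - 7.81) / 9.26 x 100 = 15.7%
Maximum: 14%
Acceptable: No


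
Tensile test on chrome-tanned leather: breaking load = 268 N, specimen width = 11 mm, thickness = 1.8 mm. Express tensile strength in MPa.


13.54 MPa

Cross-section = 11 x 1.8 = 19.8 mm^2
TS = 268 / 19.8 = 13.54 MPa
(1 N/mm^2 = 1 MPa)


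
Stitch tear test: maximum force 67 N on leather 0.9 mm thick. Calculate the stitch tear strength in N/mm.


74.4 N/mm


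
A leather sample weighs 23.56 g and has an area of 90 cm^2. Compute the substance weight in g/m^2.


2617.8 g/m^2


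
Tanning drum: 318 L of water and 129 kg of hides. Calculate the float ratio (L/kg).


2.5

Float ratio = water / hide weight
Ratio = 318 / 129 = 2.5


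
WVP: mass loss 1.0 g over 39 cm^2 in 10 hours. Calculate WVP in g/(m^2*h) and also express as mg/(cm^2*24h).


WVP = 1.0 / (39 x 10) x 10000 = 25.64 g/(m^2*h)
Mass loss in mg = 1.0 x 1000 = 1000 mg
Per cm^2 per 24h in mg: 1000 x 24 / (39 x 10) = 24000 / 390 = 61.54 mg/(cm^2*24h)


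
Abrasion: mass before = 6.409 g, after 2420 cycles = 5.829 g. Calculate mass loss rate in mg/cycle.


Mass loss = 6.409 - 5.829 = 0.580 g
Rate = 0.580 / 2420 x 1000 = 0.240 mg/cycle


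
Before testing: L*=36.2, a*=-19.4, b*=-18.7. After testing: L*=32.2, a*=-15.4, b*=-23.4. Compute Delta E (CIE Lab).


Delta E = 7.35

dL = 32.2 - 36.2 = -4.0
da = -15.4 - (-19.4) = 4.0
db = -23.4 - (-18.7) = -4.7
dE = sqrt((-4.0)^2 + (4.0)^2 + (-4.7)^2) = 7.35


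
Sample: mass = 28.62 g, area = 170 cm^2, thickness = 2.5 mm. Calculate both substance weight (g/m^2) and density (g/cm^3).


Substance weight = 1683.5 g/m^2
Density = 0.673 g/cm^3


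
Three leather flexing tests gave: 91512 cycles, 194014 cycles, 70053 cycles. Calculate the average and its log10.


Average = 118526 cycles
log10 = 5.07

Average = (91512 + 194014 + 70053) / 3 = 118526 cycles
log10(118526) = 5.07


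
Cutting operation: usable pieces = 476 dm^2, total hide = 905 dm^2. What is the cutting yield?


Yield = usable / total x 100
Yield = 476 / 905 x 100 = 52.6%


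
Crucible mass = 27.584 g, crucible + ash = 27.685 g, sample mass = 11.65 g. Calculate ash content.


Ash mass = 0.101 g
Ash content = 0.87%

Ash mass = 27.685 - 27.584 = 0.101 g
Ash% = 0.101 / 11.65 x 100 = 0.87%


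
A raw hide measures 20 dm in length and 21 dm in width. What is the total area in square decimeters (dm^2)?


Area = length x width
Area = 20 x 21 = 420 dm^2


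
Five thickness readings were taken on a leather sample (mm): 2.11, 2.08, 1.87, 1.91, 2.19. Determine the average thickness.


Sum = 2.11 + 2.08 + 1.87 + 1.91 + 2.19 = 10.16
Average = 10.16 / 5 = 2.03 mm


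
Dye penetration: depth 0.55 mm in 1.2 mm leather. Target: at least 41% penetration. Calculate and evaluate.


Penetration = 45.8%
Meets target: Yes

Penetration = 0.55 / 1.2 x 100 = 45.8%
Target: 41%
Meets target: Yes


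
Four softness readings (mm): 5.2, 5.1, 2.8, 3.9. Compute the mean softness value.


4.25 mm


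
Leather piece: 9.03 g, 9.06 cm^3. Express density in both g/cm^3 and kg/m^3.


0.997 g/cm^3
997 kg/m^3

Density = 9.03 / 9.06 = 0.997 g/cm^3
Convert: 0.997 x 1000 = 997 kg/m^3


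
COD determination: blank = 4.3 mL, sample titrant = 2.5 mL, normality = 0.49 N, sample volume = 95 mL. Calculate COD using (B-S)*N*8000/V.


COD = (4.3 - 2.5) x 0.49 x 8000 / 95
COD = 1.8 x 0.49 x 8000 / 95
COD = 74.3 mg/L


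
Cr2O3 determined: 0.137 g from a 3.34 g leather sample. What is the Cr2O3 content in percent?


4.10%

Cr2O3% = 0.137 / 3.34 x 100
Cr2O3% = 4.10%


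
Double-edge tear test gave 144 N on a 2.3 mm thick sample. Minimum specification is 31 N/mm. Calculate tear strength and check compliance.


Tear strength = 62.6 N/mm
Compliant: Yes

Tear strength = 144 / 2.3 = 62.6 N/mm
Required minimum = 31 N/mm
Compliant: Yes


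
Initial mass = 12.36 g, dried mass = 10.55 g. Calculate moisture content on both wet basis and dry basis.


Moisture lost = 12.36 - 10.55 = 1.81 g
Wet basis MC = 1.81 / 12.36 x 100 = 14.6%
Dry basis MC = 1.81 / 10.55 x 100 = 17.2%


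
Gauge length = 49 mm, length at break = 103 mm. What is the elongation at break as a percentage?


Extension = 103 - 49 = 54 mm
Elongation = 54 / 49 x 100 = 110.2%


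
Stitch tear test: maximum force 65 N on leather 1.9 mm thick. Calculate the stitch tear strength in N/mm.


34.2 N/mm


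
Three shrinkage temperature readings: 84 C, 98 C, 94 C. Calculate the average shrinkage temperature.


92.0 C

Average = (84 + 98 + 94) / 3
Average = 276 / 3 = 92.0 C


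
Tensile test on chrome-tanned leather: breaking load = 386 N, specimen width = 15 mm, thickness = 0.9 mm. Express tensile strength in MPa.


28.59 MPa


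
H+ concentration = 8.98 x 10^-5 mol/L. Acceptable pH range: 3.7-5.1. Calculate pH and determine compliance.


pH = 4.05
Compliant: Yes


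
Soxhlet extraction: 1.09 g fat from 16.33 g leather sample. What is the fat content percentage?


6.7%

Fat content = 1.09 / 16.33 x 100
Fat = 6.7%


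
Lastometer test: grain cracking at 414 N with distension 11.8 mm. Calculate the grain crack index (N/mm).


Grain crack index = force / distension
Index = 414 / 11.8 = 35.1 N/mm


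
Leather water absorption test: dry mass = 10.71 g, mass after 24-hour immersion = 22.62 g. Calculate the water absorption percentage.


111.2%


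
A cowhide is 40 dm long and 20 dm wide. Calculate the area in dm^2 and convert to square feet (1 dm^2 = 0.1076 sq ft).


800 dm^2
86.08 sq ft

Area = 40 x 20 = 800 dm^2
Conversion: 800 x 0.1076 = 86.08 sq ft


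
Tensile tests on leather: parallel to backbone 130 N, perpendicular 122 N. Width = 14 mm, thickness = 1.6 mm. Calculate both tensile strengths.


Area = 14 x 1.6 = 22.4 mm^2
TS (parallel) = 130 / 22.4 = 5.80 N/mm^2
TS (perpendicular) = 122 / 22.4 = 5.45 N/mm^2


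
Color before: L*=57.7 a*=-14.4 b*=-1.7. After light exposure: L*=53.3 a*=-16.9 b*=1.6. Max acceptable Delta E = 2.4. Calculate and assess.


Delta E = 6.04
Passes: No


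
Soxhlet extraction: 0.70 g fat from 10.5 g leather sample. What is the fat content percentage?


Fat content = 0.70 / 10.5 x 100
Fat = 6.7%


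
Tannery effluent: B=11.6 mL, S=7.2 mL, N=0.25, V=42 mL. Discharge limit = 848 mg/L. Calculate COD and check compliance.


COD = 209.5 mg/L
Compliant: Yes

COD = (11.6 - 7.2) x 0.25 x 8000 / 42 = 209.5 mg/L
Limit: 848 mg/L
Compliant: Yes


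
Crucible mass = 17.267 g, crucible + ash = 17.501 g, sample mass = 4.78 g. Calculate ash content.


Ash mass = 17.501 - 17.267 = 0.234 g
Ash% = 0.234 / 4.78 x 100 = 4.90%


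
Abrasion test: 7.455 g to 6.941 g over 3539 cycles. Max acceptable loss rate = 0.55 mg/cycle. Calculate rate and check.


Rate = 0.145 mg/cycle
Passes: Yes

Loss = 7.455 - 6.941 = 0.514 g
Rate = 0.514 g / 3539 cycles x 1000 = 0.145 mg/cycle
Max = 0.55 mg/cycle
Passes: Yes


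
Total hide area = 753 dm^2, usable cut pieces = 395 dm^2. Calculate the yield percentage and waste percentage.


Yield = 395 / 753 x 100 = 52.5%
Waste = 753 - 395 = 358 dm^2
Waste% = 100 - 52.5 = 47.5%


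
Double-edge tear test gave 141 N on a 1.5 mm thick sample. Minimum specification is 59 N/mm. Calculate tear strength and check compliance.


Tear strength = 141 / 1.5 = 94.0 N/mm
Required minimum = 59 N/mm
Compliant: Yes


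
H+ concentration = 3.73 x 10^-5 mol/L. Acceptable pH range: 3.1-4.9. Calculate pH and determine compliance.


pH = 4.43
Compliant: Yes


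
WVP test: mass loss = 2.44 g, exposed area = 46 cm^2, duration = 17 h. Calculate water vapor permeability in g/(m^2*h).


WVP = mass_loss / (area x time) x 10000
WVP = 2.44 / (46 x 17) x 10000
WVP = 2.44 / 782 x 10000 = 31.20 g/(m^2*h)


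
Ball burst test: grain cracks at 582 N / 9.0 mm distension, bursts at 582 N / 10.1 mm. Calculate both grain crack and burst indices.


Crack index = 582 / 9.0 = 64.7 N/mm
Burst index = 582 / 10.1 = 57.6 N/mm


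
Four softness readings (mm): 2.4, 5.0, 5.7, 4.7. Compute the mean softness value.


Sum = 2.4 + 5.0 + 5.7 + 4.7
Mean = 17.8 / 4 = 4.45 mm


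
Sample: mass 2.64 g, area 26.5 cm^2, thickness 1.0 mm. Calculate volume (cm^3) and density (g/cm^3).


Thickness in cm = 1.0 / 10 = 0.10 cm
Volume = 26.5 x 0.10 = 2.650 cm^3
Density = 2.64 / 2.650 = 0.996 g/cm^3


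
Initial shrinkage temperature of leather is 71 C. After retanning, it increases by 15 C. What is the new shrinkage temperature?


New Ts = 71 + 15 = 86 C


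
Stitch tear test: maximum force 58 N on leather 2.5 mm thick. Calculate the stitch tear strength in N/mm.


23.2 N/mm

Stitch tear strength = force / thickness
STS = 58 / 2.5 = 23.2 N/mm


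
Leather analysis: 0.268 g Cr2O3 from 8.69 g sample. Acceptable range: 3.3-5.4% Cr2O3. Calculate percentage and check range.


Cr2O3% = 0.268 / 8.69 x 100 = 3.08%
Acceptable range: 3.3 to 5.4%
Within range: No


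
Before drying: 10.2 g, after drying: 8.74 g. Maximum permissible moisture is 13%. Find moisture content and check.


Moisture content = 14.3%
Acceptable: No


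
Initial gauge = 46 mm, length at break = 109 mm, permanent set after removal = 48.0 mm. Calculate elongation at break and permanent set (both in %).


Elongation at break = (109 - 46) / 46 x 100 = 137.0%
Permanent set = (48.0 - 46) / 46 x 100 = 4.3%


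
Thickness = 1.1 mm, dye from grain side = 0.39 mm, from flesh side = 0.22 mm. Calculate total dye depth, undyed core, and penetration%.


Total dyed = 0.39 + 0.22 = 0.61 mm
Undyed core = 1.1 - 0.61 = 0.49 mm
Penetration = 0.61 / 1.1 x 100 = 55.5%


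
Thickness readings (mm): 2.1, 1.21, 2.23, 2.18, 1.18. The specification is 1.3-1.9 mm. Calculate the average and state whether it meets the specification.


Sum = 8.90
Average = 8.90 / 5 = 1.78 mm
Specification range: 1.3 to 1.9 mm
Within spec: Yes


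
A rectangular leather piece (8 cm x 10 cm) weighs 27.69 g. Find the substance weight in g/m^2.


3461.3 g/m^2

Area = 8 x 10 = 80 cm^2
SW = 27.69 / 80 x 10000 = 3461.3 g/m^2


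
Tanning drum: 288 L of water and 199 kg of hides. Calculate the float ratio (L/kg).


Float ratio = water / hide weight
Ratio = 288 / 199 = 1.4


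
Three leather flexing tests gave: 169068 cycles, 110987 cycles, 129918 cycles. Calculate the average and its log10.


Average = 136658 cycles
log10 = 5.14

Average = (169068 + 110987 + 129918) / 3 = 136658 cycles
log10(136658) = 5.14


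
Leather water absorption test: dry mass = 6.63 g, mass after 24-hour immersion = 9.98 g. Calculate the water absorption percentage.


Water absorbed = 9.98 - 6.63 = 3.35 g
WA% = 3.35 / 6.63 x 100 = 50.5%


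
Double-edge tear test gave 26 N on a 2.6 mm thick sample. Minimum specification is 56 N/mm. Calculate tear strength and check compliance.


Tear strength = 26 / 2.6 = 10.0 N/mm
Required minimum = 56 N/mm
Compliant: No


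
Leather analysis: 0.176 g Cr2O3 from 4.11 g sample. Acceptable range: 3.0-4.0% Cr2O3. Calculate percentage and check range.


Cr2O3% = 0.176 / 4.11 x 100 = 4.28%
Acceptable range: 3.0 to 4.0%
Within range: No


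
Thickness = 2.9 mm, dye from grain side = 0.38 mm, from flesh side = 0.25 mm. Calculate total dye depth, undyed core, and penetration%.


Total dyed = 0.63 mm
Undyed core = 2.27 mm
Penetration = 21.7%

Total dyed = 0.38 + 0.25 = 0.63 mm
Undyed core = 2.9 - 0.63 = 2.27 mm
Penetration = 0.63 / 2.9 x 100 = 21.7%


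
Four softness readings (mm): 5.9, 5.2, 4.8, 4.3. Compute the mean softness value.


Sum = 5.9 + 5.2 + 4.8 + 4.3
Mean = 20.2 / 4 = 5.05 mm


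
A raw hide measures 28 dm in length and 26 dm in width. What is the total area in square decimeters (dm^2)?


728 dm^2

Area = length x width
Area = 28 x 26 = 728 dm^2


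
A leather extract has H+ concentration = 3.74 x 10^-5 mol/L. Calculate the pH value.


pH = 4.43

pH = -log10[H+]
pH = -log10(3.74 x 10^-5) = 4.43


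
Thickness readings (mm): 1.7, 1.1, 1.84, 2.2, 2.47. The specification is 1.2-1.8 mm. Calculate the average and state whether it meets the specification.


Average = 1.86 mm
Within specification: No

Sum = 9.31
Average = 9.31 / 5 = 1.86 mm
Specification range: 1.2 to 1.8 mm
Within spec: No


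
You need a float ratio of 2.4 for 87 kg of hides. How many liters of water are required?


208.8 L


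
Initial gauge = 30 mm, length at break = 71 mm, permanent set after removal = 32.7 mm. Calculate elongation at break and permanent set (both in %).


Elongation at break = 136.7%
Permanent set = 9.0%

Elongation at break = (71 - 30) / 30 x 100 = 136.7%
Permanent set = (32.7 - 30) / 30 x 100 = 9.0%


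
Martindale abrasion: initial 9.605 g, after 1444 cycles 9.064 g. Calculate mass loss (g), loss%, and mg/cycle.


Loss = 9.605 - 9.064 = 0.541 g
Loss% = 0.541 / 9.605 x 100 = 5.63%
Rate = 0.541 / 1444 x 1000 = 0.375 mg/cycle


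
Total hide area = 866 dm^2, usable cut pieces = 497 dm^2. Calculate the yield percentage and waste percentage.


Yield = 497 / 866 x 100 = 57.4%
Waste = 866 - 497 = 369 dm^2
Waste% = 100 - 57.4 = 42.6%


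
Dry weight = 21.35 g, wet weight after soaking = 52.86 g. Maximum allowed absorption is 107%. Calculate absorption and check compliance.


WA = (52.86 - 21.35) / 21.35 x 100 = 147.6%
Maximum allowed: 107%
Compliant: No


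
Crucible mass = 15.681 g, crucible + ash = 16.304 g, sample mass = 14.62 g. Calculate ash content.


Ash mass = 16.304 - 15.681 = 0.623 g
Ash% = 0.623 / 14.62 x 100 = 4.26%


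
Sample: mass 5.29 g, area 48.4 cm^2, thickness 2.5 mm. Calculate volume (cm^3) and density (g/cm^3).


Thickness in cm = 2.5 / 10 = 0.25 cm
Volume = 48.4 x 0.25 = 12.100 cm^3
Density = 5.29 / 12.100 = 0.437 g/cm^3


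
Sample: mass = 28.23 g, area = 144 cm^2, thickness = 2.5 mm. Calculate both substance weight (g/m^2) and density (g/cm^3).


SW = 28.23 / 144 x 10000 = 1960.4 g/m^2
Volume = 144 x 2.5 / 10 = 36.00 cm^3
Density = 28.23 / 36.00 = 0.784 g/cm^3


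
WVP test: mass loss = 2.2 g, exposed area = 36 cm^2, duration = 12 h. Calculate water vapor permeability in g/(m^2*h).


50.93 g/(m^2*h)


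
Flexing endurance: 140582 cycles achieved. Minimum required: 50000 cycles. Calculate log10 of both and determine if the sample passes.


log10(140582) = 5.15
log10(50000) = 4.70
Passes: Yes


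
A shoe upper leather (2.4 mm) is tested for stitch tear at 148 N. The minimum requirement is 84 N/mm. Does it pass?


STS = 148 / 2.4 = 61.7 N/mm
Minimum required: 84 N/mm
Passes: No


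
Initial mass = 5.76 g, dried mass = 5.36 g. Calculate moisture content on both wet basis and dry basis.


Moisture lost = 5.76 - 5.36 = 0.40 g
Wet basis MC = 0.40 / 5.76 x 100 = 6.9%
Dry basis MC = 0.40 / 5.36 x 100 = 7.5%


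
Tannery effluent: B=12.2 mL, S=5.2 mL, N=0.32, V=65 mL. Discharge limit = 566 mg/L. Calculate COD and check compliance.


COD = 275.7 mg/L
Compliant: Yes

COD = (12.2 - 5.2) x 0.32 x 8000 / 65 = 275.7 mg/L
Limit: 566 mg/L
Compliant: Yes


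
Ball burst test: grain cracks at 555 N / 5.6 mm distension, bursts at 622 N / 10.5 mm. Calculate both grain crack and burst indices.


Crack index = 555 / 5.6 = 99.1 N/mm
Burst index = 622 / 10.5 = 59.2 N/mm


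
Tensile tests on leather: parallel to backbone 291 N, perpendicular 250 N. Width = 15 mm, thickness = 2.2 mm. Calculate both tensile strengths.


Parallel = 8.82 N/mm^2
Perpendicular = 7.58 N/mm^2

Area = 15 x 2.2 = 33.0 mm^2
TS (parallel) = 291 / 33.0 = 8.82 N/mm^2
TS (perpendicular) = 250 / 33.0 = 7.58 N/mm^2


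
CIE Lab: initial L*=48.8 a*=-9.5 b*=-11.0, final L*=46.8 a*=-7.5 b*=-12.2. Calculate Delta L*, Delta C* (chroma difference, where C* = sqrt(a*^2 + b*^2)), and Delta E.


Delta L* = 46.8 - 48.8 = -2.0
C1* = sqrt((-9.5)^2 + (-11.0)^2) = 14.534
C2* = sqrt((-7.5)^2 + (-12.2)^2) = 14.321
Delta C* = 14.321 - 14.534 = -0.21
Delta E = sqrt((-2.0)^2 + (2.0)^2 + (-1.2)^2) = 3.07


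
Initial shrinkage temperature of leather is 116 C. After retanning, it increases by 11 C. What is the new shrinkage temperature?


New Ts = 116 + 11 = 127 C


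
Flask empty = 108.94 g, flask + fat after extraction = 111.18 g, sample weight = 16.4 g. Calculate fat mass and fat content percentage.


Fat mass = 2.24 g
Fat content = 13.7%

Fat mass = 111.18 - 108.94 = 2.24 g
Fat% = 2.24 / 16.4 x 100 = 13.7%


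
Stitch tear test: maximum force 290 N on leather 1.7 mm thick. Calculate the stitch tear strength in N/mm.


Stitch tear strength = force / thickness
STS = 290 / 1.7 = 170.6 N/mm


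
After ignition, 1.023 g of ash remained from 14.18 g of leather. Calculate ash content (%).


7.21%


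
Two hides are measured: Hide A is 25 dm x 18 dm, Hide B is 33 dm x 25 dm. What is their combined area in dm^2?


Hide A area = 25 x 18 = 450 dm^2
Hide B area = 33 x 25 = 825 dm^2
Total = 450 + 825 = 1275 dm^2


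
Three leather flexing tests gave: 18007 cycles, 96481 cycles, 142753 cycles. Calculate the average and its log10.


Average = 85747 cycles
log10 = 4.93

Average = (18007 + 96481 + 142753) / 3 = 85747 cycles
log10(85747) = 4.93


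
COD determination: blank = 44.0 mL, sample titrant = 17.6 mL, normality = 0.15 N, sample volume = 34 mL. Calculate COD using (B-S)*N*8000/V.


931.8 mg/L


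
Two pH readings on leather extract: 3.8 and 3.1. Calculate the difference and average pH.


Difference = 0.7
Average pH = 3.45

Difference = |3.8 - 3.1| = 0.7
Average = (3.8 + 3.1) / 2 = 3.45


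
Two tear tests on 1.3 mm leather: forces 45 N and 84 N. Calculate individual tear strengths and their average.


Tear 1 = 45 / 1.3 = 34.6 N/mm
Tear 2 = 84 / 1.3 = 64.6 N/mm
Average = (34.6 + 64.6) / 2 = 49.6 N/mm


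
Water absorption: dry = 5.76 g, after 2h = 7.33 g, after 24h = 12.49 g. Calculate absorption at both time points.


2h absorption = 27.3%
24h absorption = 116.8%

WA (2h) = (7.33 - 5.76) / 5.76 x 100 = 27.3%
WA (24h) = (12.49 - 5.76) / 5.76 x 100 = 116.8%


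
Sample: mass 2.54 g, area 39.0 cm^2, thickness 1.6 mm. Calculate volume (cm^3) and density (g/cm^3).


Volume = 6.240 cm^3
Density = 0.407 g/cm^3


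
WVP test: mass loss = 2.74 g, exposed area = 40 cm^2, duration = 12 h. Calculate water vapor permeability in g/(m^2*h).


57.08 g/(m^2*h)

WVP = mass_loss / (area x time) x 10000
WVP = 2.74 / (40 x 12) x 10000
WVP = 2.74 / 480 x 10000 = 57.08 g/(m^2*h)


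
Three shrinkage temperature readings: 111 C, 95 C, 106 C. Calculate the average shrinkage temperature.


Average = (111 + 95 + 106) / 3
Average = 312 / 3 = 104.0 C


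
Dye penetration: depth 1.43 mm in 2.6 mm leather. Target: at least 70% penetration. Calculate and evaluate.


Penetration = 1.43 / 2.6 x 100 = 55.0%
Target: 70%
Meets target: No


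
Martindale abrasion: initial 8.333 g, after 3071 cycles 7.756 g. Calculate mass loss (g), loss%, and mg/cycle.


Loss = 8.333 - 7.756 = 0.577 g
Loss% = 0.577 / 8.333 x 100 = 6.92%
Rate = 0.577 / 3071 x 1000 = 0.188 mg/cycle


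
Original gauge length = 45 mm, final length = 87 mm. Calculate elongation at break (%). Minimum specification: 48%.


Elongation = 93.3%
Meets spec: Yes


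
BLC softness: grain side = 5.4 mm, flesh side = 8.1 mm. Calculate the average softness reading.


6.75 mm

Average = (5.4 + 8.1) / 2
Average = 6.75 mm


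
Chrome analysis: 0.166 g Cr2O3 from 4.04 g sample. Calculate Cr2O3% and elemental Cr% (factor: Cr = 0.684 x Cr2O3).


Cr2O3% = 0.166 / 4.04 x 100 = 4.11%
Cr% = 4.11 x 0.684 = 2.81%


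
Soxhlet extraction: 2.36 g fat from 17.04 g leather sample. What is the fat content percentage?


Fat content = 2.36 / 17.04 x 100
Fat = 13.8%


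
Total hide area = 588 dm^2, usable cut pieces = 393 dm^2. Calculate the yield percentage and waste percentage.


Yield = 393 / 588 x 100 = 66.8%
Waste = 588 - 393 = 195 dm^2
Waste% = 100 - 66.8 = 33.2%


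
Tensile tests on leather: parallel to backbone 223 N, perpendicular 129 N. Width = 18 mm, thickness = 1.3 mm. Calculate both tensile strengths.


Area = 18 x 1.3 = 23.4 mm^2
TS (parallel) = 223 / 23.4 = 9.53 N/mm^2
TS (perpendicular) = 129 / 23.4 = 5.51 N/mm^2


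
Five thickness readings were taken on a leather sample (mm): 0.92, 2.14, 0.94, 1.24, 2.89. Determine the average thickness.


1.63 mm


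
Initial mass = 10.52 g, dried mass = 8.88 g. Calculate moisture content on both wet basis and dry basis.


Wet basis = 15.6%
Dry basis = 18.5%


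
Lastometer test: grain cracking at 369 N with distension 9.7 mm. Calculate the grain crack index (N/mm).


Grain crack index = force / distension
Index = 369 / 9.7 = 38.0 N/mm


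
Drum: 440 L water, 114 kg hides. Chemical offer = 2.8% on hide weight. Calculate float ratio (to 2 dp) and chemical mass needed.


Float ratio = 440 / 114 = 3.86
Chemical = 114 x 2.8 / 100 = 3.192 kg


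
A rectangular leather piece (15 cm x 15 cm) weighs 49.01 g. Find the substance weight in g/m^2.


2178.2 g/m^2

Area = 15 x 15 = 225 cm^2
SW = 49.01 / 225 x 10000 = 2178.2 g/m^2


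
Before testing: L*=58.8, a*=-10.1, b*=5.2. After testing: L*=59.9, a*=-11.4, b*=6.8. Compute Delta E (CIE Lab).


Delta E = 2.34

dL = 59.9 - 58.8 = 1.1
da = -11.4 - (-10.1) = -1.3
db = 6.8 - 5.2 = 1.6
dE = sqrt((1.1)^2 + (-1.3)^2 + (1.6)^2) = 2.34


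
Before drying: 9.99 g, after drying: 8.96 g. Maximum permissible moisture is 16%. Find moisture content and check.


MC = (9.99 - 8.96) / 9.99 x 100 = 10.3%
Maximum: 16%
Acceptable: Yes


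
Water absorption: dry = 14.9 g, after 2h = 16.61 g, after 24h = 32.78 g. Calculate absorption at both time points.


WA (2h) = (16.61 - 14.9) / 14.9 x 100 = 11.5%
WA (24h) = (32.78 - 14.9) / 14.9 x 100 = 120.0%


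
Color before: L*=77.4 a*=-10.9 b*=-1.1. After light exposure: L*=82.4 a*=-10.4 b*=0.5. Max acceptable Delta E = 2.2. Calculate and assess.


dL = 5.0, da = 0.5, db = 1.6
dE = sqrt((5.0)^2 + (0.5)^2 + (1.6)^2) = 5.27
Max = 2.2
Passes: No


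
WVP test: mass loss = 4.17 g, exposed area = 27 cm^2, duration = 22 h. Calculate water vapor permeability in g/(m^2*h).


WVP = mass_loss / (area x time) x 10000
WVP = 4.17 / (27 x 22) x 10000
WVP = 4.17 / 594 x 10000 = 70.20 g/(m^2*h)


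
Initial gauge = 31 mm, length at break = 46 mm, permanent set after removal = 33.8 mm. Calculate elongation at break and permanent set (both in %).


Elongation at break = 48.4%
Permanent set = 9.0%

Elongation at break = (46 - 31) / 31 x 100 = 48.4%
Permanent set = (33.8 - 31) / 31 x 100 = 9.0%


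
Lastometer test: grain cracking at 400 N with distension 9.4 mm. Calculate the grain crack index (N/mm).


Grain crack index = force / distension
Index = 400 / 9.4 = 42.6 N/mm


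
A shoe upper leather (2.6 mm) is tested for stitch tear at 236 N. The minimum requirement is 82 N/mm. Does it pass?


STS = 236 / 2.6 = 90.8 N/mm
Minimum required: 82 N/mm
Passes: Yes


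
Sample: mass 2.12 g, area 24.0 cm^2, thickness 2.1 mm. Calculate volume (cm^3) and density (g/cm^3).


Thickness in cm = 2.1 / 10 = 0.21 cm
Volume = 24.0 x 0.21 = 5.040 cm^3
Density = 2.12 / 5.040 = 0.421 g/cm^3


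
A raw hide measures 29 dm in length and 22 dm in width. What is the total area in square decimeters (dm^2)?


638 dm^2

Area = length x width
Area = 29 x 22 = 638 dm^2


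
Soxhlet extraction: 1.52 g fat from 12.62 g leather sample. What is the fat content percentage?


12.0%

Fat content = 1.52 / 12.62 x 100
Fat = 12.0%


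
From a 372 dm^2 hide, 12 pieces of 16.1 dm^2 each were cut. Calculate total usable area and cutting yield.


Usable area = 193.2 dm^2
Yield = 51.9%


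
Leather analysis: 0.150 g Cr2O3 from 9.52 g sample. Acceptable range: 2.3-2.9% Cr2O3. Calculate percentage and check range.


Cr2O3 = 1.58%
Within range: No


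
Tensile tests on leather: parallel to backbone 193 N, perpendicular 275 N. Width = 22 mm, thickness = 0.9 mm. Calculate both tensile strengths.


Area = 22 x 0.9 = 19.8 mm^2
TS (parallel) = 193 / 19.8 = 9.75 N/mm^2
TS (perpendicular) = 275 / 19.8 = 13.89 N/mm^2


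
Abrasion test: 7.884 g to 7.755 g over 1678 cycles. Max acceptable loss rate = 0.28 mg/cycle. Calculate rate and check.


Rate = 0.077 mg/cycle
Passes: Yes

Loss = 7.884 - 7.755 = 0.129 g
Rate = 0.129 g / 1678 cycles x 1000 = 0.077 mg/cycle
Max = 0.28 mg/cycle
Passes: Yes


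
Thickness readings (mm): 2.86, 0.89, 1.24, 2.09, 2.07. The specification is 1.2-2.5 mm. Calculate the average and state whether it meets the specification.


Average = 1.83 mm
Within specification: Yes

Sum = 9.15
Average = 9.15 / 5 = 1.83 mm
Specification range: 1.2 to 2.5 mm
Within spec: Yes


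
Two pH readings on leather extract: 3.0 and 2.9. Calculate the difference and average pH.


Difference = 0.1
Average pH = 2.95

Difference = |3.0 - 2.9| = 0.1
Average = (3.0 + 2.9) / 2 = 2.95


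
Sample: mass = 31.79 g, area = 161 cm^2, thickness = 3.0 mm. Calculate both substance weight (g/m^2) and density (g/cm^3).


SW = 31.79 / 161 x 10000 = 1974.5 g/m^2
Volume = 161 x 3.0 / 10 = 48.30 cm^3
Density = 31.79 / 48.30 = 0.658 g/cm^3


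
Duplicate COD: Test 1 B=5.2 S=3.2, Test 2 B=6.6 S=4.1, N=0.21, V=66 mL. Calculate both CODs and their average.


COD1 = 50.9 mg/L
COD2 = 63.6 mg/L
Average = 57.3 mg/L


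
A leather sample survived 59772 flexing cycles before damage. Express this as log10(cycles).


4.78

log10(59772) = 4.78


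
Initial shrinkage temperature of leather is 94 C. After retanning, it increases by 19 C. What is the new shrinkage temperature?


113 C


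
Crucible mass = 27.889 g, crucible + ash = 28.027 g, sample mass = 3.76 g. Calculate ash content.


Ash mass = 0.138 g
Ash content = 3.67%

Ash mass = 28.027 - 27.889 = 0.138 g
Ash% = 0.138 / 3.76 x 100 = 3.67%


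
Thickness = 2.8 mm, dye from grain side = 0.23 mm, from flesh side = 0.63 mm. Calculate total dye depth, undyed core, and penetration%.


Total dyed = 0.23 + 0.63 = 0.86 mm
Undyed core = 2.8 - 0.86 = 1.94 mm
Penetration = 0.86 / 2.8 x 100 = 30.7%


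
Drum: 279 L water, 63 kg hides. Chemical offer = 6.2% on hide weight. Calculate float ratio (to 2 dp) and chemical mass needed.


Float ratio = 4.43
Chemical needed = 3.906 kg

Float ratio = 279 / 63 = 4.43
Chemical = 63 x 6.2 / 100 = 3.906 kg


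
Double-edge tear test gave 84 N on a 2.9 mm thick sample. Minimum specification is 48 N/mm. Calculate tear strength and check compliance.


Tear strength = 84 / 2.9 = 29.0 N/mm
Required minimum = 48 N/mm
Compliant: No


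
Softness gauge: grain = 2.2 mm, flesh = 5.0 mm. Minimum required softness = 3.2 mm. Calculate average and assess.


Average softness = 3.60 mm
Meets requirement: Yes

Average = (2.2 + 5.0) / 2 = 3.60 mm
Minimum = 3.2 mm
Meets requirement: Yes


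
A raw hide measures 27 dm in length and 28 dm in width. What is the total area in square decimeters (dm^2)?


756 dm^2

Area = length x width
Area = 27 x 28 = 756 dm^2


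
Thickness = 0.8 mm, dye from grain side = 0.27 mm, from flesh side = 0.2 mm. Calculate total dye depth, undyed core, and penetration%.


Total dyed = 0.27 + 0.2 = 0.47 mm
Undyed core = 0.8 - 0.47 = 0.33 mm
Penetration = 0.47 / 0.8 x 100 = 58.8%


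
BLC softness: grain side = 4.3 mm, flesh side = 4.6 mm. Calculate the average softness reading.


Average = (4.3 + 4.6) / 2
Average = 4.45 mm


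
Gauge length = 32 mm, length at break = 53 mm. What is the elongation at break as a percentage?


65.6%


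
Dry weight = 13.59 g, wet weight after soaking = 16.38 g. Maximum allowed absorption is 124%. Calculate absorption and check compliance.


WA = (16.38 - 13.59) / 13.59 x 100 = 20.5%
Maximum allowed: 124%
Compliant: Yes


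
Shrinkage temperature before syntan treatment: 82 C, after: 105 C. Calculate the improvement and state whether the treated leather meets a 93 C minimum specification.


Improvement = 105 - 82 = 23 C
Spec check: 105 C >= 93 C? Yes


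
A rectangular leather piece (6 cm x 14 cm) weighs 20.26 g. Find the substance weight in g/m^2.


2411.9 g/m^2


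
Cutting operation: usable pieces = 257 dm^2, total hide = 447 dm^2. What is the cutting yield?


57.5%

Yield = usable / total x 100
Yield = 257 / 447 x 100 = 57.5%


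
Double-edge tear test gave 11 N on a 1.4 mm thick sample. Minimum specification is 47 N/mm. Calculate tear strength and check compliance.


Tear strength = 11 / 1.4 = 7.9 N/mm
Required minimum = 47 N/mm
Compliant: No


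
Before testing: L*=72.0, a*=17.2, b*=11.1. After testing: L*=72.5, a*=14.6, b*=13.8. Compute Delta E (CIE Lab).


dL = 72.5 - 72.0 = 0.5
da = 14.6 - 17.2 = -2.6
db = 13.8 - 11.1 = 2.7
dE = sqrt((0.5)^2 + (-2.6)^2 + (2.7)^2) = 3.78


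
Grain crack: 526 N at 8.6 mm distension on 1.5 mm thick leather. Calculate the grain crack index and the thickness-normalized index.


Crack index = 61.2 N/mm
Normalized index = 40.8 N/mm per mm


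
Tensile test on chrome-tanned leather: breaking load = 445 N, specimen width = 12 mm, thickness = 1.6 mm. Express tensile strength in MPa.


Cross-section = 12 x 1.6 = 19.2 mm^2
TS = 445 / 19.2 = 23.18 MPa
(1 N/mm^2 = 1 MPa)


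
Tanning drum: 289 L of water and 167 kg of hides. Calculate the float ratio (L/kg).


1.7

Float ratio = water / hide weight
Ratio = 289 / 167 = 1.7


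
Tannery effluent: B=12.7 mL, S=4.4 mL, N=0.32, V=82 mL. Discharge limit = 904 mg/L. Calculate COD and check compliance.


COD = 259.1 mg/L
Compliant: Yes


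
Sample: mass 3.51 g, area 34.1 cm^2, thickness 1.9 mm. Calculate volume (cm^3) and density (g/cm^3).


Volume = 6.479 cm^3
Density = 0.542 g/cm^3


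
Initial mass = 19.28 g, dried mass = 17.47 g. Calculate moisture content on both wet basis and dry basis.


Moisture lost = 19.28 - 17.47 = 1.81 g
Wet basis MC = 1.81 / 19.28 x 100 = 9.4%
Dry basis MC = 1.81 / 17.47 x 100 = 10.4%


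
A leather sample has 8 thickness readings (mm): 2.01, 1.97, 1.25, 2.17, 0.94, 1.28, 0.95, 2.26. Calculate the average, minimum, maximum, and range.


Sum = 12.83
Average = 12.83 / 8 = 1.60 mm
Minimum = 0.94 mm
Maximum = 2.26 mm
Range = 2.26 - 0.94 = 1.32 mm


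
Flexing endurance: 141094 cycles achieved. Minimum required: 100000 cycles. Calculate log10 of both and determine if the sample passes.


Achieved: log10 = 5.15
Required: log10 = 5.00
Passes: Yes

log10(141094) = 5.15
log10(100000) = 5.00
Passes: Yes


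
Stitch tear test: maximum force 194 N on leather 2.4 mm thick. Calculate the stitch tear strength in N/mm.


80.8 N/mm

Stitch tear strength = force / thickness
STS = 194 / 2.4 = 80.8 N/mm


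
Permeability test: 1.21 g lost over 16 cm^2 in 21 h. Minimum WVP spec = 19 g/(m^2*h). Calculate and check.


WVP = 36.01 g/(m^2*h)
Meets specification: Yes

WVP = 1.21 / (16 x 21) x 10000 = 36.01 g/(m^2*h)
Minimum: 19 g/(m^2*h)
Meets spec: Yes


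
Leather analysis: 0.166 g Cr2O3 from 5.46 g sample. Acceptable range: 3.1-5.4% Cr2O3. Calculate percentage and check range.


Cr2O3 = 3.04%
Within range: No


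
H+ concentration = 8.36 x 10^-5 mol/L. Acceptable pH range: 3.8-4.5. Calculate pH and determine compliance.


pH = -log10(8.36 x 10^-5) = 4.08
Range: 3.8 to 4.5
Compliant: Yes


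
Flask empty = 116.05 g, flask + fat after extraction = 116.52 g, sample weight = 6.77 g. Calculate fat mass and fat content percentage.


Fat mass = 0.47 g
Fat content = 6.9%


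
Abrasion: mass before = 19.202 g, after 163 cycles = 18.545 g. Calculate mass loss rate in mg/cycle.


4.031 mg/cycle

Mass loss = 19.202 - 18.545 = 0.657 g
Rate = 0.657 / 163 x 1000 = 4.031 mg/cycle


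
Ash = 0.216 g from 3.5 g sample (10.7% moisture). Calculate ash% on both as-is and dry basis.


As-is ash% = 0.216 / 3.5 x 100 = 6.17%
Dry mass = 3.5 x (100 - 10.7) / 100 = 3.1255 g
Dry-basis ash% = 0.216 / 3.1255 x 100 = 6.91%


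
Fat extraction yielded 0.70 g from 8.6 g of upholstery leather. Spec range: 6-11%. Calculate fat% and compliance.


Fat content = 8.1%
Compliant: Yes


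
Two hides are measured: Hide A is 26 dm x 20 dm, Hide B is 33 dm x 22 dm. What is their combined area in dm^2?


1246 dm^2

Hide A area = 26 x 20 = 520 dm^2
Hide B area = 33 x 22 = 726 dm^2
Total = 520 + 726 = 1246 dm^2


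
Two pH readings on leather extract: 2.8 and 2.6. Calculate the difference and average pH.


Difference = 0.2
Average pH = 2.70

Difference = |2.8 - 2.6| = 0.2
Average = (2.8 + 2.6) / 2 = 2.70


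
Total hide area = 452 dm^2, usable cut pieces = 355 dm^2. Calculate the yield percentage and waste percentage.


Yield = 78.5%
Waste = 21.5%

Yield = 355 / 452 x 100 = 78.5%
Waste = 452 - 355 = 97 dm^2
Waste% = 100 - 78.5 = 21.5%


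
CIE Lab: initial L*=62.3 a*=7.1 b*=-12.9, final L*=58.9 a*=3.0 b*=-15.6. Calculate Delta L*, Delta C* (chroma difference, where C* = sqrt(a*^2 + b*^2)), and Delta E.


Delta L* = 58.9 - 62.3 = -3.4
C1* = sqrt((7.1)^2 + (-12.9)^2) = 14.725
C2* = sqrt((3.0)^2 + (-15.6)^2) = 15.886
Delta C* = 15.886 - 14.725 = 1.16
Delta E = sqrt((-3.4)^2 + (-4.1)^2 + (-2.7)^2) = 5.97


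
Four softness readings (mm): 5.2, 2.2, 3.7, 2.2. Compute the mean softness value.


Sum = 5.2 + 2.2 + 3.7 + 2.2
Mean = 13.3 / 4 = 3.33 mm


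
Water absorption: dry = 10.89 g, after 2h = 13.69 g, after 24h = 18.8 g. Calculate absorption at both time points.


WA (2h) = (13.69 - 10.89) / 10.89 x 100 = 25.7%
WA (24h) = (18.8 - 10.89) / 10.89 x 100 = 72.6%


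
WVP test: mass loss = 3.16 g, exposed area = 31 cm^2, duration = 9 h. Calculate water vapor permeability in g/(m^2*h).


WVP = mass_loss / (area x time) x 10000
WVP = 3.16 / (31 x 9) x 10000
WVP = 3.16 / 279 x 10000 = 113.26 g/(m^2*h)


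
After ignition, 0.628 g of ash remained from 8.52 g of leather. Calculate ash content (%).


Ash% = 0.628 / 8.52 x 100
Ash% = 7.37%


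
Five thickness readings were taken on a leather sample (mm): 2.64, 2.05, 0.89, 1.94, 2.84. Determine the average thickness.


2.07 mm

Sum = 2.64 + 2.05 + 0.89 + 1.94 + 2.84 = 10.36
Average = 10.36 / 5 = 2.07 mm


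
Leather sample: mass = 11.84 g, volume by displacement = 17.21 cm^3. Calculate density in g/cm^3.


Density = mass / volume
Density = 11.84 / 17.21 = 0.688 g/cm^3


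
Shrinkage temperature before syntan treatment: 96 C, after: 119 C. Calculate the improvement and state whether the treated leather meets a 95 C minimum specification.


Improvement = 119 - 96 = 23 C
Spec check: 119 C >= 95 C? Yes


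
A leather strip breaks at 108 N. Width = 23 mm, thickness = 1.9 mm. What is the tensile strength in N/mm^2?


Cross-sectional area = 23 x 1.9 = 43.7 mm^2
Tensile strength = 108 / 43.7 = 2.47 N/mm^2


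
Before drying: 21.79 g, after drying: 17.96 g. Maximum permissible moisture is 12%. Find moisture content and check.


MC = (21.79 - 17.96) / 21.79 x 100 = 17.6%
Maximum: 12%
Acceptable: No


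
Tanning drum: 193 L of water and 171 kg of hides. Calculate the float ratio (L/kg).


1.1


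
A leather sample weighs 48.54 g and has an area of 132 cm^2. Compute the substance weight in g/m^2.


3677.3 g/m^2


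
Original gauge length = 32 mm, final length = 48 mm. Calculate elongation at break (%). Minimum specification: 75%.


Extension = 48 - 32 = 16 mm
Elongation = 16 / 32 x 100 = 50.0%
Minimum required: 75%
Meets specification: No


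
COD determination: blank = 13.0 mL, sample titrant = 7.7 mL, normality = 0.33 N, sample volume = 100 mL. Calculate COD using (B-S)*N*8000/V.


139.9 mg/L

COD = (13.0 - 7.7) x 0.33 x 8000 / 100
COD = 5.3 x 0.33 x 8000 / 100
COD = 139.9 mg/L


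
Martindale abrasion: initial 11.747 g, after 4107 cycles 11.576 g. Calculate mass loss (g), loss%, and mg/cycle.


Loss = 11.747 - 11.576 = 0.171 g
Loss% = 0.171 / 11.747 x 100 = 1.46%
Rate = 0.171 / 4107 x 1000 = 0.042 mg/cycle


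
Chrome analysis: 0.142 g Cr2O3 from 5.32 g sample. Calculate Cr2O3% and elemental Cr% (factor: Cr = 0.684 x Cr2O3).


Cr2O3 = 2.67%
Cr = 1.83%

Cr2O3% = 0.142 / 5.32 x 100 = 2.67%
Cr% = 2.67 x 0.684 = 1.83%


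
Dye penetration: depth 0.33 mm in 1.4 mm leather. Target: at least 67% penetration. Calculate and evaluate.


Penetration = 23.6%
Meets target: No


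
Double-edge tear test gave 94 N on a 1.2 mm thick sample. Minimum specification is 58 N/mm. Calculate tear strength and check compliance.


Tear strength = 94 / 1.2 = 78.3 N/mm
Required minimum = 58 N/mm
Compliant: Yes


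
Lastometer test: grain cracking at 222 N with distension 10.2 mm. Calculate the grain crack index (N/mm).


Grain crack index = force / distension
Index = 222 / 10.2 = 21.8 N/mm


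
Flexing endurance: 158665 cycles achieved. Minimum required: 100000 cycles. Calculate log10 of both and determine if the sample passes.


log10(158665) = 5.20
log10(100000) = 5.00
Passes: Yes


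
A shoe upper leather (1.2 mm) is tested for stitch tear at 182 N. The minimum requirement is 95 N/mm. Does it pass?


STS = 151.7 N/mm
Passes: Yes

STS = 182 / 1.2 = 151.7 N/mm
Minimum required: 95 N/mm
Passes: Yes


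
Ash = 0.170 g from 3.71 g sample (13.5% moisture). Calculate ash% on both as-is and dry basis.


As-is ash% = 0.170 / 3.71 x 100 = 4.58%
Dry mass = 3.71 x (100 - 13.5) / 100 = 3.20915 g
Dry-basis ash% = 0.170 / 3.20915 x 100 = 5.30%


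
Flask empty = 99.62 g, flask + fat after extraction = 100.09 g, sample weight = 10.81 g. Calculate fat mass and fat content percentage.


Fat mass = 100.09 - 99.62 = 0.47 g
Fat% = 0.47 / 10.81 x 100 = 4.3%


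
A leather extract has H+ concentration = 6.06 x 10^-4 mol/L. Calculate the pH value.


pH = -log10[H+]
pH = -log10(6.06 x 10^-4) = 3.22


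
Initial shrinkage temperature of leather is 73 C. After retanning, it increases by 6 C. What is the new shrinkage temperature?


New Ts = 73 + 6 = 79 C


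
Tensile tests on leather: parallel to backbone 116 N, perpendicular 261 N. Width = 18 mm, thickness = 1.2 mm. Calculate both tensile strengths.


Area = 18 x 1.2 = 21.6 mm^2
TS (parallel) = 116 / 21.6 = 5.37 N/mm^2
TS (perpendicular) = 261 / 21.6 = 12.08 N/mm^2


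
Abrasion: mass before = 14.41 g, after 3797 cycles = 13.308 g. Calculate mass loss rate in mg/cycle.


Mass loss = 14.41 - 13.308 = 1.102 g
Rate = 1.102 / 3797 x 1000 = 0.290 mg/cycle


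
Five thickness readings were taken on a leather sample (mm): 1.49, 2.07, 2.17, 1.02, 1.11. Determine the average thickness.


Sum = 1.49 + 2.07 + 2.17 + 1.02 + 1.11 = 7.86
Average = 7.86 / 5 = 1.57 mm


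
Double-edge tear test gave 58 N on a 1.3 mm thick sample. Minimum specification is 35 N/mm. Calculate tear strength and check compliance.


Tear strength = 58 / 1.3 = 44.6 N/mm
Required minimum = 35 N/mm
Compliant: Yes


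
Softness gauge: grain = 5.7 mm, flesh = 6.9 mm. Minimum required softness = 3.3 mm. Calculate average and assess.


Average = (5.7 + 6.9) / 2 = 6.30 mm
Minimum = 3.3 mm
Meets requirement: Yes


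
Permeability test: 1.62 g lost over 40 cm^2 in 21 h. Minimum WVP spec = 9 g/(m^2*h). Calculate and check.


WVP = 19.29 g/(m^2*h)
Meets specification: Yes

WVP = 1.62 / (40 x 21) x 10000 = 19.29 g/(m^2*h)
Minimum: 9 g/(m^2*h)
Meets spec: Yes
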